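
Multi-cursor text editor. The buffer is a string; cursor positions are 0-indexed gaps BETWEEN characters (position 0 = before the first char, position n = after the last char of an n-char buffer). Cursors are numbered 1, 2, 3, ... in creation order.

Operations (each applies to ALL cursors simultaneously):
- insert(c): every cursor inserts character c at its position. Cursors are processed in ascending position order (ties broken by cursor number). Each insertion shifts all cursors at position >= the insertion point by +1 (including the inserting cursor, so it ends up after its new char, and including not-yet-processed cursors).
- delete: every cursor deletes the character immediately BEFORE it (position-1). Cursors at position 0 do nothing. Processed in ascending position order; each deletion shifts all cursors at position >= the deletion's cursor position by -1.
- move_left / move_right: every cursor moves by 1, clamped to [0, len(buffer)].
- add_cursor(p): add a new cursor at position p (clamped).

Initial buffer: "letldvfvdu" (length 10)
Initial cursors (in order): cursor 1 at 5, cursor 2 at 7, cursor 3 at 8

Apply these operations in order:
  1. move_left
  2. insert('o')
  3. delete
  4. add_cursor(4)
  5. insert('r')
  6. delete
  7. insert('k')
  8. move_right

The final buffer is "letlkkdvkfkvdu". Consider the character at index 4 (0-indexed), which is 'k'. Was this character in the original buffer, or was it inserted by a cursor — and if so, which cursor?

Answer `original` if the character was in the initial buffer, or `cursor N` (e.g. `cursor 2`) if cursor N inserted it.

After op 1 (move_left): buffer="letldvfvdu" (len 10), cursors c1@4 c2@6 c3@7, authorship ..........
After op 2 (insert('o')): buffer="letlodvofovdu" (len 13), cursors c1@5 c2@8 c3@10, authorship ....1..2.3...
After op 3 (delete): buffer="letldvfvdu" (len 10), cursors c1@4 c2@6 c3@7, authorship ..........
After op 4 (add_cursor(4)): buffer="letldvfvdu" (len 10), cursors c1@4 c4@4 c2@6 c3@7, authorship ..........
After op 5 (insert('r')): buffer="letlrrdvrfrvdu" (len 14), cursors c1@6 c4@6 c2@9 c3@11, authorship ....14..2.3...
After op 6 (delete): buffer="letldvfvdu" (len 10), cursors c1@4 c4@4 c2@6 c3@7, authorship ..........
After op 7 (insert('k')): buffer="letlkkdvkfkvdu" (len 14), cursors c1@6 c4@6 c2@9 c3@11, authorship ....14..2.3...
After op 8 (move_right): buffer="letlkkdvkfkvdu" (len 14), cursors c1@7 c4@7 c2@10 c3@12, authorship ....14..2.3...
Authorship (.=original, N=cursor N): . . . . 1 4 . . 2 . 3 . . .
Index 4: author = 1

Answer: cursor 1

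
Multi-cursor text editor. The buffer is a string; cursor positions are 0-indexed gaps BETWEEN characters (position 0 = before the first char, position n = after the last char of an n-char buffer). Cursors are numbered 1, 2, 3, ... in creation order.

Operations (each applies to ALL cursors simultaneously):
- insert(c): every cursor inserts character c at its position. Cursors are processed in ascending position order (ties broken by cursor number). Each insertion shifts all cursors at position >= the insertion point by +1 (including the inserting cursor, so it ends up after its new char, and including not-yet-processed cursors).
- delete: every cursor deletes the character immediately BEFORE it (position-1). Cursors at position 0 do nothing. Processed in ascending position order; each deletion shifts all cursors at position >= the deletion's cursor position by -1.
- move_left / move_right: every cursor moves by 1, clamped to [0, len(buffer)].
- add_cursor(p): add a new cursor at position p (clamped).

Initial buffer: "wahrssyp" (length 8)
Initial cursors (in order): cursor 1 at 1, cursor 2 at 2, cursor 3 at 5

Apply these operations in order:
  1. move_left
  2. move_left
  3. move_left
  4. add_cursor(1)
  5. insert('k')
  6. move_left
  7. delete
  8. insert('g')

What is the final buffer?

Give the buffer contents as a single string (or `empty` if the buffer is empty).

After op 1 (move_left): buffer="wahrssyp" (len 8), cursors c1@0 c2@1 c3@4, authorship ........
After op 2 (move_left): buffer="wahrssyp" (len 8), cursors c1@0 c2@0 c3@3, authorship ........
After op 3 (move_left): buffer="wahrssyp" (len 8), cursors c1@0 c2@0 c3@2, authorship ........
After op 4 (add_cursor(1)): buffer="wahrssyp" (len 8), cursors c1@0 c2@0 c4@1 c3@2, authorship ........
After op 5 (insert('k')): buffer="kkwkakhrssyp" (len 12), cursors c1@2 c2@2 c4@4 c3@6, authorship 12.4.3......
After op 6 (move_left): buffer="kkwkakhrssyp" (len 12), cursors c1@1 c2@1 c4@3 c3@5, authorship 12.4.3......
After op 7 (delete): buffer="kkkhrssyp" (len 9), cursors c1@0 c2@0 c4@1 c3@2, authorship 243......
After op 8 (insert('g')): buffer="ggkgkgkhrssyp" (len 13), cursors c1@2 c2@2 c4@4 c3@6, authorship 1224433......

Answer: ggkgkgkhrssyp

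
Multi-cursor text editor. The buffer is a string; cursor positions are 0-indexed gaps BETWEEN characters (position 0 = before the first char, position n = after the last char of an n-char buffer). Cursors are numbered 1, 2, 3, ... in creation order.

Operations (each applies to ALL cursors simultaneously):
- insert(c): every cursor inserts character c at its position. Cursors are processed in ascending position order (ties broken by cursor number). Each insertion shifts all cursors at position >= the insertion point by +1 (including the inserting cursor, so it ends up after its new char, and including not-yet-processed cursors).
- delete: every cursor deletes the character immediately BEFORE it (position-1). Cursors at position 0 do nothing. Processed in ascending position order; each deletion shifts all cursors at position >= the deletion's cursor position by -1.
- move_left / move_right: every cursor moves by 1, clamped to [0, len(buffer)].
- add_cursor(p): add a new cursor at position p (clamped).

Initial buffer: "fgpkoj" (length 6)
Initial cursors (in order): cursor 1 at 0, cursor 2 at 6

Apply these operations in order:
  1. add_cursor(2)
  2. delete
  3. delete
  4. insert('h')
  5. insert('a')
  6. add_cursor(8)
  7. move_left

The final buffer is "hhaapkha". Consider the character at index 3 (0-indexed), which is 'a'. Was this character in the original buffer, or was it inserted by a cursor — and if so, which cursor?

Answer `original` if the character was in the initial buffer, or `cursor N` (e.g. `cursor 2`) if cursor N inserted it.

Answer: cursor 3

Derivation:
After op 1 (add_cursor(2)): buffer="fgpkoj" (len 6), cursors c1@0 c3@2 c2@6, authorship ......
After op 2 (delete): buffer="fpko" (len 4), cursors c1@0 c3@1 c2@4, authorship ....
After op 3 (delete): buffer="pk" (len 2), cursors c1@0 c3@0 c2@2, authorship ..
After op 4 (insert('h')): buffer="hhpkh" (len 5), cursors c1@2 c3@2 c2@5, authorship 13..2
After op 5 (insert('a')): buffer="hhaapkha" (len 8), cursors c1@4 c3@4 c2@8, authorship 1313..22
After op 6 (add_cursor(8)): buffer="hhaapkha" (len 8), cursors c1@4 c3@4 c2@8 c4@8, authorship 1313..22
After op 7 (move_left): buffer="hhaapkha" (len 8), cursors c1@3 c3@3 c2@7 c4@7, authorship 1313..22
Authorship (.=original, N=cursor N): 1 3 1 3 . . 2 2
Index 3: author = 3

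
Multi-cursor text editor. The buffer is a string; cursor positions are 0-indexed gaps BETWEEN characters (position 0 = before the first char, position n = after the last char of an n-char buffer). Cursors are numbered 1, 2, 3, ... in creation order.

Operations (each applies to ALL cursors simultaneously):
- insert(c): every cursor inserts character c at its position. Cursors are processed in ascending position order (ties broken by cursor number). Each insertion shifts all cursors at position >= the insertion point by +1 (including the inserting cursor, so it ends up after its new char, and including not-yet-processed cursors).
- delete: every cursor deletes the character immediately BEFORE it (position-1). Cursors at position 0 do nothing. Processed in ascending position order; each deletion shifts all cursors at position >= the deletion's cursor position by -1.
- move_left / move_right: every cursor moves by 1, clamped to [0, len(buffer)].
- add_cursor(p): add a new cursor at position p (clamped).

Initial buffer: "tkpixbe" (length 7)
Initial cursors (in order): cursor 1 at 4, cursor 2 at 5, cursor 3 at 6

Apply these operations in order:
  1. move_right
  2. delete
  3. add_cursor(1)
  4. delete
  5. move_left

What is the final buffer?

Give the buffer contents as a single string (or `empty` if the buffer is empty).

Answer: empty

Derivation:
After op 1 (move_right): buffer="tkpixbe" (len 7), cursors c1@5 c2@6 c3@7, authorship .......
After op 2 (delete): buffer="tkpi" (len 4), cursors c1@4 c2@4 c3@4, authorship ....
After op 3 (add_cursor(1)): buffer="tkpi" (len 4), cursors c4@1 c1@4 c2@4 c3@4, authorship ....
After op 4 (delete): buffer="" (len 0), cursors c1@0 c2@0 c3@0 c4@0, authorship 
After op 5 (move_left): buffer="" (len 0), cursors c1@0 c2@0 c3@0 c4@0, authorship 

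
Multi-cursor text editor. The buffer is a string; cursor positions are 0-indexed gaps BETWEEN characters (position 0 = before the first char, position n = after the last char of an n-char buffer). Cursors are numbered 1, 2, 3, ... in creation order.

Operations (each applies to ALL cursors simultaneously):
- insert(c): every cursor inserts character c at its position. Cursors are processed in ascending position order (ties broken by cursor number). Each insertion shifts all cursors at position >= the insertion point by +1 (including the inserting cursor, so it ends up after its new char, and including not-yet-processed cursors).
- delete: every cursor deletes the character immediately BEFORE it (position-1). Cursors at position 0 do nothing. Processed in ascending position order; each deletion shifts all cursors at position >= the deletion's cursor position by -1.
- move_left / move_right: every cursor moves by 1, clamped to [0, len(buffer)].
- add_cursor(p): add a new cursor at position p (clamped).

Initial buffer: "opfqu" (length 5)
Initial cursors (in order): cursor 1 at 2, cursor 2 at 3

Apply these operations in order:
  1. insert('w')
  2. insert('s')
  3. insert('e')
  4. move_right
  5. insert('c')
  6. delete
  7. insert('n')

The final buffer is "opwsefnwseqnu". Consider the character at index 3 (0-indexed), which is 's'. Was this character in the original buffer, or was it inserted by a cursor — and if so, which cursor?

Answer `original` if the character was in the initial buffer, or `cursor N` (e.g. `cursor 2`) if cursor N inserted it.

Answer: cursor 1

Derivation:
After op 1 (insert('w')): buffer="opwfwqu" (len 7), cursors c1@3 c2@5, authorship ..1.2..
After op 2 (insert('s')): buffer="opwsfwsqu" (len 9), cursors c1@4 c2@7, authorship ..11.22..
After op 3 (insert('e')): buffer="opwsefwsequ" (len 11), cursors c1@5 c2@9, authorship ..111.222..
After op 4 (move_right): buffer="opwsefwsequ" (len 11), cursors c1@6 c2@10, authorship ..111.222..
After op 5 (insert('c')): buffer="opwsefcwseqcu" (len 13), cursors c1@7 c2@12, authorship ..111.1222.2.
After op 6 (delete): buffer="opwsefwsequ" (len 11), cursors c1@6 c2@10, authorship ..111.222..
After op 7 (insert('n')): buffer="opwsefnwseqnu" (len 13), cursors c1@7 c2@12, authorship ..111.1222.2.
Authorship (.=original, N=cursor N): . . 1 1 1 . 1 2 2 2 . 2 .
Index 3: author = 1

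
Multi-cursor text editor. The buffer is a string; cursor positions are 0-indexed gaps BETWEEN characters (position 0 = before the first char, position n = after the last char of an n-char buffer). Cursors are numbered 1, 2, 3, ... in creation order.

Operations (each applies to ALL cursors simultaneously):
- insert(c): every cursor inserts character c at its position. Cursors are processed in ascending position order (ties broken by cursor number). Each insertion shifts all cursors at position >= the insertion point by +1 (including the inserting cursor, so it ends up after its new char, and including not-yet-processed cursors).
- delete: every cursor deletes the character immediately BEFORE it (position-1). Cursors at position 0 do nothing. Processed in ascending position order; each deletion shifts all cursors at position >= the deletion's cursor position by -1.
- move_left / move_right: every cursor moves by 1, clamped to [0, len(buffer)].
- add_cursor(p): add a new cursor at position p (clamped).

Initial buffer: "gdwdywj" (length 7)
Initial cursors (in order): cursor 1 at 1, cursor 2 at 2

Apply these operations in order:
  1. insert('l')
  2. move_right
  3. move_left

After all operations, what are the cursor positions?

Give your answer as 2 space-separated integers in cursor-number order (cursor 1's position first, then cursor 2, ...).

Answer: 2 4

Derivation:
After op 1 (insert('l')): buffer="gldlwdywj" (len 9), cursors c1@2 c2@4, authorship .1.2.....
After op 2 (move_right): buffer="gldlwdywj" (len 9), cursors c1@3 c2@5, authorship .1.2.....
After op 3 (move_left): buffer="gldlwdywj" (len 9), cursors c1@2 c2@4, authorship .1.2.....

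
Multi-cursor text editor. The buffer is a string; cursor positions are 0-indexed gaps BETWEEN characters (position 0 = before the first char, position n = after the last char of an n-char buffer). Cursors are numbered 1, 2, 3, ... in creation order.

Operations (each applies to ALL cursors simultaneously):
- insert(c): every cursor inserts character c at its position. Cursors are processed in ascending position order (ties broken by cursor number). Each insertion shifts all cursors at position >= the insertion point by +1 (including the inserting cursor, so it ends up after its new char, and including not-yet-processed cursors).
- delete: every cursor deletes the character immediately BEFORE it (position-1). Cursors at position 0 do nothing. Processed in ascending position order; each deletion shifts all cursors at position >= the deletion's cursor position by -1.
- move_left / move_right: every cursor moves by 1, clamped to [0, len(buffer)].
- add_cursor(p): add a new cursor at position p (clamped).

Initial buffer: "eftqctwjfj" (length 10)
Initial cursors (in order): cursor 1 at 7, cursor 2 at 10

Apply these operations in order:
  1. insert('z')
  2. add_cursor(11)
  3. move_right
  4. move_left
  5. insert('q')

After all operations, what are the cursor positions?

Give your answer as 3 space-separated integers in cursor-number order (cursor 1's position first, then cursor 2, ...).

Answer: 9 14 14

Derivation:
After op 1 (insert('z')): buffer="eftqctwzjfjz" (len 12), cursors c1@8 c2@12, authorship .......1...2
After op 2 (add_cursor(11)): buffer="eftqctwzjfjz" (len 12), cursors c1@8 c3@11 c2@12, authorship .......1...2
After op 3 (move_right): buffer="eftqctwzjfjz" (len 12), cursors c1@9 c2@12 c3@12, authorship .......1...2
After op 4 (move_left): buffer="eftqctwzjfjz" (len 12), cursors c1@8 c2@11 c3@11, authorship .......1...2
After op 5 (insert('q')): buffer="eftqctwzqjfjqqz" (len 15), cursors c1@9 c2@14 c3@14, authorship .......11...232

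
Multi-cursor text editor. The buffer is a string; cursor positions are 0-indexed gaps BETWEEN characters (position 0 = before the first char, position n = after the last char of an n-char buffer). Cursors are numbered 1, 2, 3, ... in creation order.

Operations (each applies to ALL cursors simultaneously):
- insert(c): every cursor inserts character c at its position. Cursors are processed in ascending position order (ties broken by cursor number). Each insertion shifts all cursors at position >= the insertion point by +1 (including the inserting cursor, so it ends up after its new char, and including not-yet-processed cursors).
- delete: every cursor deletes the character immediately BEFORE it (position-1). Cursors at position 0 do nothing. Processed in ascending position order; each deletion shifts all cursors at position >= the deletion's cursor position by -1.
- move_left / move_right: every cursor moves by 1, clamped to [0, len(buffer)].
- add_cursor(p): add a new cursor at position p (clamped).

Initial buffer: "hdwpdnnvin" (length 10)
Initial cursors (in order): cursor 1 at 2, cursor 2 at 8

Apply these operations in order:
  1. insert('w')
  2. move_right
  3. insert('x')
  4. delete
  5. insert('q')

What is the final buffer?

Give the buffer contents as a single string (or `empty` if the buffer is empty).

Answer: hdwwqpdnnvwiqn

Derivation:
After op 1 (insert('w')): buffer="hdwwpdnnvwin" (len 12), cursors c1@3 c2@10, authorship ..1......2..
After op 2 (move_right): buffer="hdwwpdnnvwin" (len 12), cursors c1@4 c2@11, authorship ..1......2..
After op 3 (insert('x')): buffer="hdwwxpdnnvwixn" (len 14), cursors c1@5 c2@13, authorship ..1.1.....2.2.
After op 4 (delete): buffer="hdwwpdnnvwin" (len 12), cursors c1@4 c2@11, authorship ..1......2..
After op 5 (insert('q')): buffer="hdwwqpdnnvwiqn" (len 14), cursors c1@5 c2@13, authorship ..1.1.....2.2.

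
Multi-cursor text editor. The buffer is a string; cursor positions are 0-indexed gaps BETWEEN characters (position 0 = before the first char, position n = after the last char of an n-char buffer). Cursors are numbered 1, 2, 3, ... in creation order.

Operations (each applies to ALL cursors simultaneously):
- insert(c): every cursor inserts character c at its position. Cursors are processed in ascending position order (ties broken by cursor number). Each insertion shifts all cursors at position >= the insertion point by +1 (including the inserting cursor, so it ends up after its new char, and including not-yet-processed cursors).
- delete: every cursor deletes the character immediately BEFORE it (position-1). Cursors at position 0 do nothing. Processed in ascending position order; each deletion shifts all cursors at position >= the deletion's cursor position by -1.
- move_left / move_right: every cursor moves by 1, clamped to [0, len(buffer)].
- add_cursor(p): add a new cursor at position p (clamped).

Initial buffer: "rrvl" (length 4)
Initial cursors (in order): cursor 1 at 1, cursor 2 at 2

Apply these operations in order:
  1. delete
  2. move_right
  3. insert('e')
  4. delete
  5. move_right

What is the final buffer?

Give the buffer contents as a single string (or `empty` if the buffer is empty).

Answer: vl

Derivation:
After op 1 (delete): buffer="vl" (len 2), cursors c1@0 c2@0, authorship ..
After op 2 (move_right): buffer="vl" (len 2), cursors c1@1 c2@1, authorship ..
After op 3 (insert('e')): buffer="veel" (len 4), cursors c1@3 c2@3, authorship .12.
After op 4 (delete): buffer="vl" (len 2), cursors c1@1 c2@1, authorship ..
After op 5 (move_right): buffer="vl" (len 2), cursors c1@2 c2@2, authorship ..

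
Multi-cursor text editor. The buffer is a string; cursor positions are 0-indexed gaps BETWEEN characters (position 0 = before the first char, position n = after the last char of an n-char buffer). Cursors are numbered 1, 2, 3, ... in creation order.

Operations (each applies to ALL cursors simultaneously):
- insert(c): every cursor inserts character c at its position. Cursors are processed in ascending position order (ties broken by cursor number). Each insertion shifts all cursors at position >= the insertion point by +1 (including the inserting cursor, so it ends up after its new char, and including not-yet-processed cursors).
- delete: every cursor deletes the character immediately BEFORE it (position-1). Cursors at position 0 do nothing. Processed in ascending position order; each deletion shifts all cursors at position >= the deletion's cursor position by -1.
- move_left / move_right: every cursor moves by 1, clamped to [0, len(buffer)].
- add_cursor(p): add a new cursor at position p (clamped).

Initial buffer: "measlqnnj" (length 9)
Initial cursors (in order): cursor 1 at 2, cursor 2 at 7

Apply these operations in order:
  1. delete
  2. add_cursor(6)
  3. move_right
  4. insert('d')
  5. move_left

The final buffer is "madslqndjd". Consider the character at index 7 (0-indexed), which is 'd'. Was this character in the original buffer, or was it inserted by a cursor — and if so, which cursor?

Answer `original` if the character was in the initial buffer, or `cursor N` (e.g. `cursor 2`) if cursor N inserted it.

After op 1 (delete): buffer="maslqnj" (len 7), cursors c1@1 c2@5, authorship .......
After op 2 (add_cursor(6)): buffer="maslqnj" (len 7), cursors c1@1 c2@5 c3@6, authorship .......
After op 3 (move_right): buffer="maslqnj" (len 7), cursors c1@2 c2@6 c3@7, authorship .......
After op 4 (insert('d')): buffer="madslqndjd" (len 10), cursors c1@3 c2@8 c3@10, authorship ..1....2.3
After op 5 (move_left): buffer="madslqndjd" (len 10), cursors c1@2 c2@7 c3@9, authorship ..1....2.3
Authorship (.=original, N=cursor N): . . 1 . . . . 2 . 3
Index 7: author = 2

Answer: cursor 2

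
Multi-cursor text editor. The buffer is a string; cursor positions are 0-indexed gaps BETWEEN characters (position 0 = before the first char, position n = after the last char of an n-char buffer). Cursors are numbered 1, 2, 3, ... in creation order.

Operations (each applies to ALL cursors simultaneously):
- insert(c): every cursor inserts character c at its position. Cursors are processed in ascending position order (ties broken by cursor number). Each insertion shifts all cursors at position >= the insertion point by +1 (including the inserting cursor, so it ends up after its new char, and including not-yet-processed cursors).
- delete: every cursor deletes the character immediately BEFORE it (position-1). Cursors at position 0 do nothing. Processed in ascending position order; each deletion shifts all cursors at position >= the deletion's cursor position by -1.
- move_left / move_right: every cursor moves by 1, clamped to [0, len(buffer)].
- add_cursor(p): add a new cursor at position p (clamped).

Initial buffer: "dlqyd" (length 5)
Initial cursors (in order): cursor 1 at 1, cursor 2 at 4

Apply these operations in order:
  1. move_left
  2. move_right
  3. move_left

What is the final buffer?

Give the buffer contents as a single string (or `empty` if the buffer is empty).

After op 1 (move_left): buffer="dlqyd" (len 5), cursors c1@0 c2@3, authorship .....
After op 2 (move_right): buffer="dlqyd" (len 5), cursors c1@1 c2@4, authorship .....
After op 3 (move_left): buffer="dlqyd" (len 5), cursors c1@0 c2@3, authorship .....

Answer: dlqyd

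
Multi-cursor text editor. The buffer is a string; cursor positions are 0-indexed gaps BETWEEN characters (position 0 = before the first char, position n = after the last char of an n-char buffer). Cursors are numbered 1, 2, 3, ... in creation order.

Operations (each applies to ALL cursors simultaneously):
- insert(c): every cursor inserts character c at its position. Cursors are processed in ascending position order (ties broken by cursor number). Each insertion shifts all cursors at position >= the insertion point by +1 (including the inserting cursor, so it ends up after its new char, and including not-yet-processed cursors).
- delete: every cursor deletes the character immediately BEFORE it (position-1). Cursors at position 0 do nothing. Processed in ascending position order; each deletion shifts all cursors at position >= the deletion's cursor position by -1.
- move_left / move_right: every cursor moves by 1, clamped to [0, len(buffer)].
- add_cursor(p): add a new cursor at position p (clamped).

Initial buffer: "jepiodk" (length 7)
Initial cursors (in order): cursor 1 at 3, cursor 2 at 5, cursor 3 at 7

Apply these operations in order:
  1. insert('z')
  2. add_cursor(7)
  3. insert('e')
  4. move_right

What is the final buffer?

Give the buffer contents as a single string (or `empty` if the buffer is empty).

Answer: jepzeiozeedkze

Derivation:
After op 1 (insert('z')): buffer="jepziozdkz" (len 10), cursors c1@4 c2@7 c3@10, authorship ...1..2..3
After op 2 (add_cursor(7)): buffer="jepziozdkz" (len 10), cursors c1@4 c2@7 c4@7 c3@10, authorship ...1..2..3
After op 3 (insert('e')): buffer="jepzeiozeedkze" (len 14), cursors c1@5 c2@10 c4@10 c3@14, authorship ...11..224..33
After op 4 (move_right): buffer="jepzeiozeedkze" (len 14), cursors c1@6 c2@11 c4@11 c3@14, authorship ...11..224..33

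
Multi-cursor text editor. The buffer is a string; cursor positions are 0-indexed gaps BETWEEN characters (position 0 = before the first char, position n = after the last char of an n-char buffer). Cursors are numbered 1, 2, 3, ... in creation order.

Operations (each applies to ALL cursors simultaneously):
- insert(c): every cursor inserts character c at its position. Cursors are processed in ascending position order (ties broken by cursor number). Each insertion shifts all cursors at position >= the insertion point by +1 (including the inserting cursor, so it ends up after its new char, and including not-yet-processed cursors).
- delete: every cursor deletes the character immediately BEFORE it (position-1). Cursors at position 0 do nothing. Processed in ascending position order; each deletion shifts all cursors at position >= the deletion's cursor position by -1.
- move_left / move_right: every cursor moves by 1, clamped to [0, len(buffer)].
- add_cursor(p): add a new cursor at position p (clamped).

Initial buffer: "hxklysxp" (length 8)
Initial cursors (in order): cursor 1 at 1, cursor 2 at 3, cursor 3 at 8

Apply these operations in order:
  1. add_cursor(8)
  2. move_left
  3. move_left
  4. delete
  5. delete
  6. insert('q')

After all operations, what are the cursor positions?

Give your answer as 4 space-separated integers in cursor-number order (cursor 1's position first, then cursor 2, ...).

After op 1 (add_cursor(8)): buffer="hxklysxp" (len 8), cursors c1@1 c2@3 c3@8 c4@8, authorship ........
After op 2 (move_left): buffer="hxklysxp" (len 8), cursors c1@0 c2@2 c3@7 c4@7, authorship ........
After op 3 (move_left): buffer="hxklysxp" (len 8), cursors c1@0 c2@1 c3@6 c4@6, authorship ........
After op 4 (delete): buffer="xklxp" (len 5), cursors c1@0 c2@0 c3@3 c4@3, authorship .....
After op 5 (delete): buffer="xxp" (len 3), cursors c1@0 c2@0 c3@1 c4@1, authorship ...
After op 6 (insert('q')): buffer="qqxqqxp" (len 7), cursors c1@2 c2@2 c3@5 c4@5, authorship 12.34..

Answer: 2 2 5 5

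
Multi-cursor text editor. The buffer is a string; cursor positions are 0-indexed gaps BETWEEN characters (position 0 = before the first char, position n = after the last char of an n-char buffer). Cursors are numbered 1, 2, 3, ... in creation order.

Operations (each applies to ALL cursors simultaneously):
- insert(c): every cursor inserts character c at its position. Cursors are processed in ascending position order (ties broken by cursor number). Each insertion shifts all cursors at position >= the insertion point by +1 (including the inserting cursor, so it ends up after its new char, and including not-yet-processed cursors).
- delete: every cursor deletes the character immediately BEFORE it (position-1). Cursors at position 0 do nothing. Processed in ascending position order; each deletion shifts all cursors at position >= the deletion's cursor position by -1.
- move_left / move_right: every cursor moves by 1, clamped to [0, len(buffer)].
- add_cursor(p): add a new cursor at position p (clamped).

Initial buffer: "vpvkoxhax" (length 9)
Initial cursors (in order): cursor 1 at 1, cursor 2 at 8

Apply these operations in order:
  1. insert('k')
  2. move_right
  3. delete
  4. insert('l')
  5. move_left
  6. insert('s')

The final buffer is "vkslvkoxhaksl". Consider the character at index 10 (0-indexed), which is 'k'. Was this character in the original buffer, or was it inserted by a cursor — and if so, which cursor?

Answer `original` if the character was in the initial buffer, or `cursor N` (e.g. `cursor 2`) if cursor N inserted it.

After op 1 (insert('k')): buffer="vkpvkoxhakx" (len 11), cursors c1@2 c2@10, authorship .1.......2.
After op 2 (move_right): buffer="vkpvkoxhakx" (len 11), cursors c1@3 c2@11, authorship .1.......2.
After op 3 (delete): buffer="vkvkoxhak" (len 9), cursors c1@2 c2@9, authorship .1......2
After op 4 (insert('l')): buffer="vklvkoxhakl" (len 11), cursors c1@3 c2@11, authorship .11......22
After op 5 (move_left): buffer="vklvkoxhakl" (len 11), cursors c1@2 c2@10, authorship .11......22
After op 6 (insert('s')): buffer="vkslvkoxhaksl" (len 13), cursors c1@3 c2@12, authorship .111......222
Authorship (.=original, N=cursor N): . 1 1 1 . . . . . . 2 2 2
Index 10: author = 2

Answer: cursor 2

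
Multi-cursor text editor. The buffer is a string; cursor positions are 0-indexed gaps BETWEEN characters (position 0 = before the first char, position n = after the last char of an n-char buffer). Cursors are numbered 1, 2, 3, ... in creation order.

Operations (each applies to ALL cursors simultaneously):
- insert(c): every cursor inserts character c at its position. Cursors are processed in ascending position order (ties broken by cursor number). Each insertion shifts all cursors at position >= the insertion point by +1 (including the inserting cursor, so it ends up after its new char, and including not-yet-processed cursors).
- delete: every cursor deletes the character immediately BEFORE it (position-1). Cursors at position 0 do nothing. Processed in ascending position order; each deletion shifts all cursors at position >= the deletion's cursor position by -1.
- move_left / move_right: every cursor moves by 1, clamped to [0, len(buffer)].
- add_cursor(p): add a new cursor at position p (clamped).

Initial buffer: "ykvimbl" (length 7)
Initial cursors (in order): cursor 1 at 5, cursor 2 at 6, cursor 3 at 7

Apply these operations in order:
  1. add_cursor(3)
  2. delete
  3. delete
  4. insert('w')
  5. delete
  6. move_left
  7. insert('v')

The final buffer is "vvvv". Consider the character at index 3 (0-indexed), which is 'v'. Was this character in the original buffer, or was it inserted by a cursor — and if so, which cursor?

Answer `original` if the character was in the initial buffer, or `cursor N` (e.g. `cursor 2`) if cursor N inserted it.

Answer: cursor 4

Derivation:
After op 1 (add_cursor(3)): buffer="ykvimbl" (len 7), cursors c4@3 c1@5 c2@6 c3@7, authorship .......
After op 2 (delete): buffer="yki" (len 3), cursors c4@2 c1@3 c2@3 c3@3, authorship ...
After op 3 (delete): buffer="" (len 0), cursors c1@0 c2@0 c3@0 c4@0, authorship 
After op 4 (insert('w')): buffer="wwww" (len 4), cursors c1@4 c2@4 c3@4 c4@4, authorship 1234
After op 5 (delete): buffer="" (len 0), cursors c1@0 c2@0 c3@0 c4@0, authorship 
After op 6 (move_left): buffer="" (len 0), cursors c1@0 c2@0 c3@0 c4@0, authorship 
After op 7 (insert('v')): buffer="vvvv" (len 4), cursors c1@4 c2@4 c3@4 c4@4, authorship 1234
Authorship (.=original, N=cursor N): 1 2 3 4
Index 3: author = 4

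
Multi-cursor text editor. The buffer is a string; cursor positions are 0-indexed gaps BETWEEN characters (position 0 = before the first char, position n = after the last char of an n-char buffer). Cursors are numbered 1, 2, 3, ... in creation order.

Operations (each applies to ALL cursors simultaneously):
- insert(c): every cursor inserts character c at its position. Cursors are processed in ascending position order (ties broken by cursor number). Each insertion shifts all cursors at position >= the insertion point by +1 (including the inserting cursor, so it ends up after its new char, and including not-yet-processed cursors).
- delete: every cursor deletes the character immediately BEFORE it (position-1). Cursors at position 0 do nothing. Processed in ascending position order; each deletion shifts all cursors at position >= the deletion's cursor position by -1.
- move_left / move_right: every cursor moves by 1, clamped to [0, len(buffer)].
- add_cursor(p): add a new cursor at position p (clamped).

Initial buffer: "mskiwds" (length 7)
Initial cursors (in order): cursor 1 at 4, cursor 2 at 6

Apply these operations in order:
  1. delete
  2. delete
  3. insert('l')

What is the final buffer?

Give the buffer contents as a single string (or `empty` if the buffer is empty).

Answer: mslls

Derivation:
After op 1 (delete): buffer="mskws" (len 5), cursors c1@3 c2@4, authorship .....
After op 2 (delete): buffer="mss" (len 3), cursors c1@2 c2@2, authorship ...
After op 3 (insert('l')): buffer="mslls" (len 5), cursors c1@4 c2@4, authorship ..12.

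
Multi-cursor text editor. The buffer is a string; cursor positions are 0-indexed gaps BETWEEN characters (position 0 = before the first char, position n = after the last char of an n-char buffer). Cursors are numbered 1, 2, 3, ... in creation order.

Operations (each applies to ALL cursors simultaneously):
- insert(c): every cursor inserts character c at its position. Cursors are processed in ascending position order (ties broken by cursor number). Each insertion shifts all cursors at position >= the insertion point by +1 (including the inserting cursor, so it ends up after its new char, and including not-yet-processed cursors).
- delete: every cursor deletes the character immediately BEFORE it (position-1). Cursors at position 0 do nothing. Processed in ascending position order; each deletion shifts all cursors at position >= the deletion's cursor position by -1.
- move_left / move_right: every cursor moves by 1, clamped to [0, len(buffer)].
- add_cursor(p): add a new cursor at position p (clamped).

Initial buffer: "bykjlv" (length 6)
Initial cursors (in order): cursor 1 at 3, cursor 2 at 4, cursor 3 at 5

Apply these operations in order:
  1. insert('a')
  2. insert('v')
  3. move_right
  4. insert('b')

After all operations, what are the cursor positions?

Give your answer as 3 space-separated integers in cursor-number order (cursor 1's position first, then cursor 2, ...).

Answer: 7 11 15

Derivation:
After op 1 (insert('a')): buffer="bykajalav" (len 9), cursors c1@4 c2@6 c3@8, authorship ...1.2.3.
After op 2 (insert('v')): buffer="bykavjavlavv" (len 12), cursors c1@5 c2@8 c3@11, authorship ...11.22.33.
After op 3 (move_right): buffer="bykavjavlavv" (len 12), cursors c1@6 c2@9 c3@12, authorship ...11.22.33.
After op 4 (insert('b')): buffer="bykavjbavlbavvb" (len 15), cursors c1@7 c2@11 c3@15, authorship ...11.122.233.3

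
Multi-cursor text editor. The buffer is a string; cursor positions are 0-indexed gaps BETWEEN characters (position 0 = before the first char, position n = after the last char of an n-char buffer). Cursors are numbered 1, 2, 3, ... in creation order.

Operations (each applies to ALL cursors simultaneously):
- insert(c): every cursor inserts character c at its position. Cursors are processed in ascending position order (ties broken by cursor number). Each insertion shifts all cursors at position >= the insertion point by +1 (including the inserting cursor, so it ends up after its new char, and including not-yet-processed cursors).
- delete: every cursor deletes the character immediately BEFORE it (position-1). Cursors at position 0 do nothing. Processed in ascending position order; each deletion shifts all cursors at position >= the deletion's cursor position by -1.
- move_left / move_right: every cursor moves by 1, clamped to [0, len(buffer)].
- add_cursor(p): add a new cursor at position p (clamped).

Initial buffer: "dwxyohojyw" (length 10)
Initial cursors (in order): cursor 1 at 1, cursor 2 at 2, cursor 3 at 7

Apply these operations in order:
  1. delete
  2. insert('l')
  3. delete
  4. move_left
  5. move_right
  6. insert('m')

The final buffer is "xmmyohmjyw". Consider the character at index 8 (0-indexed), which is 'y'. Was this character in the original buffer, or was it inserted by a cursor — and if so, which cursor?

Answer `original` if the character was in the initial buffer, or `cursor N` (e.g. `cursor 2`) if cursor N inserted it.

Answer: original

Derivation:
After op 1 (delete): buffer="xyohjyw" (len 7), cursors c1@0 c2@0 c3@4, authorship .......
After op 2 (insert('l')): buffer="llxyohljyw" (len 10), cursors c1@2 c2@2 c3@7, authorship 12....3...
After op 3 (delete): buffer="xyohjyw" (len 7), cursors c1@0 c2@0 c3@4, authorship .......
After op 4 (move_left): buffer="xyohjyw" (len 7), cursors c1@0 c2@0 c3@3, authorship .......
After op 5 (move_right): buffer="xyohjyw" (len 7), cursors c1@1 c2@1 c3@4, authorship .......
After op 6 (insert('m')): buffer="xmmyohmjyw" (len 10), cursors c1@3 c2@3 c3@7, authorship .12...3...
Authorship (.=original, N=cursor N): . 1 2 . . . 3 . . .
Index 8: author = original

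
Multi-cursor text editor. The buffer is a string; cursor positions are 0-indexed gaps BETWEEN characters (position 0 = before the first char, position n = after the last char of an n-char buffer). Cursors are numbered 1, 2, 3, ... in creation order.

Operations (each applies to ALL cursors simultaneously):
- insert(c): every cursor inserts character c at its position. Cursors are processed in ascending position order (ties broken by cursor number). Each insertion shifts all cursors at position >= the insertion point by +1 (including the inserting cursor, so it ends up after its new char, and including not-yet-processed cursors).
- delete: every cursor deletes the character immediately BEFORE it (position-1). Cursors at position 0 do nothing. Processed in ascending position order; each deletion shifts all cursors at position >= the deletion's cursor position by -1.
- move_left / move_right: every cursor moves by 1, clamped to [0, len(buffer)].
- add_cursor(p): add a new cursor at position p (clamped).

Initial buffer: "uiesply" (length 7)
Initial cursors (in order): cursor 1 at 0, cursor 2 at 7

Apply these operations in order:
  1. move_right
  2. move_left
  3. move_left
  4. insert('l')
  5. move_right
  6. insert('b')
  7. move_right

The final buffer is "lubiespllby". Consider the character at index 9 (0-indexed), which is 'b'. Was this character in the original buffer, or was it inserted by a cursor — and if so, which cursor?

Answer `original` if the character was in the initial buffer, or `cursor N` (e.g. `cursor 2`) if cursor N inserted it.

Answer: cursor 2

Derivation:
After op 1 (move_right): buffer="uiesply" (len 7), cursors c1@1 c2@7, authorship .......
After op 2 (move_left): buffer="uiesply" (len 7), cursors c1@0 c2@6, authorship .......
After op 3 (move_left): buffer="uiesply" (len 7), cursors c1@0 c2@5, authorship .......
After op 4 (insert('l')): buffer="luiesplly" (len 9), cursors c1@1 c2@7, authorship 1.....2..
After op 5 (move_right): buffer="luiesplly" (len 9), cursors c1@2 c2@8, authorship 1.....2..
After op 6 (insert('b')): buffer="lubiespllby" (len 11), cursors c1@3 c2@10, authorship 1.1....2.2.
After op 7 (move_right): buffer="lubiespllby" (len 11), cursors c1@4 c2@11, authorship 1.1....2.2.
Authorship (.=original, N=cursor N): 1 . 1 . . . . 2 . 2 .
Index 9: author = 2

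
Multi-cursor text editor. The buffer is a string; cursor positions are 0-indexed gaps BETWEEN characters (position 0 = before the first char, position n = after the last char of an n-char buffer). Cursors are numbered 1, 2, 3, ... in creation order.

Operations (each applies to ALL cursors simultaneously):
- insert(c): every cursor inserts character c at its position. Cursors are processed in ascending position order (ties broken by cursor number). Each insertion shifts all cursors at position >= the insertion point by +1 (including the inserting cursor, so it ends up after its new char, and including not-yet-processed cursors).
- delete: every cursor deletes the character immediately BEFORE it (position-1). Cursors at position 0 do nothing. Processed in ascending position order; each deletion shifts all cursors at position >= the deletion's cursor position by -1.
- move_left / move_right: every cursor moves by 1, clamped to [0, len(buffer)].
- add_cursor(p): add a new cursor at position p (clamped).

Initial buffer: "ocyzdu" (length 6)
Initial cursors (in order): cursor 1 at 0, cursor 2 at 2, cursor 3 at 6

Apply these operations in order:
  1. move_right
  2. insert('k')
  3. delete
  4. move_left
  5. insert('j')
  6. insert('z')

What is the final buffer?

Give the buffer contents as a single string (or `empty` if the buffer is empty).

After op 1 (move_right): buffer="ocyzdu" (len 6), cursors c1@1 c2@3 c3@6, authorship ......
After op 2 (insert('k')): buffer="okcykzduk" (len 9), cursors c1@2 c2@5 c3@9, authorship .1..2...3
After op 3 (delete): buffer="ocyzdu" (len 6), cursors c1@1 c2@3 c3@6, authorship ......
After op 4 (move_left): buffer="ocyzdu" (len 6), cursors c1@0 c2@2 c3@5, authorship ......
After op 5 (insert('j')): buffer="jocjyzdju" (len 9), cursors c1@1 c2@4 c3@8, authorship 1..2...3.
After op 6 (insert('z')): buffer="jzocjzyzdjzu" (len 12), cursors c1@2 c2@6 c3@11, authorship 11..22...33.

Answer: jzocjzyzdjzu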